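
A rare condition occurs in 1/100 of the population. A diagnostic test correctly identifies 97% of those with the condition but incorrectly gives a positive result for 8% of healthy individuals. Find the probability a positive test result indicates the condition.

Let D = the rare event, + = positive/flagged.
P(D) = 1/100
P(+|D) = 97/100
P(+|D') = 8/100 = 2/25
P(+) = P(+|D)P(D) + P(+|D')P(D')
     = \frac{97}{100} × \frac{1}{100} + \frac{2}{25} × \frac{99}{100}
     = \frac{889}{10000}
P(D|+) = P(+|D)P(D)/P(+) = \frac{97}{889}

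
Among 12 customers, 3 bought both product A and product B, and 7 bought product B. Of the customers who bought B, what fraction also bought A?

P(A ∩ B) = 3/12 = 1/4
P(B) = 7/12
P(A|B) = P(A ∩ B) / P(B) = (1/4) / (7/12) = 3/7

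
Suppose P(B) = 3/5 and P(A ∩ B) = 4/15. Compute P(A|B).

P(A|B) = P(A ∩ B) / P(B)
= (4/15) / (3/5)
= 4/9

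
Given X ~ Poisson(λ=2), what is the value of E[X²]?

Using the identity E[X²] = Var(X) + (E[X])²:
E[X] = 2
Var(X) = 2
E[X²] = 2 + (2)²
= 6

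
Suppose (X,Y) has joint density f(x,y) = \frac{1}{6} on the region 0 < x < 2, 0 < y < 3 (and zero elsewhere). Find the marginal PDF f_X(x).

f_X(x) = ∫_0^3 f(x,y) dy
= ∫_0^3 \frac{1}{6} dy
= \frac{1}{2} for 0 < x < 2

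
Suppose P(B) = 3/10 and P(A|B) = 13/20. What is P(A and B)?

By definition, P(A|B) = P(A ∩ B) / P(B)
So P(A ∩ B) = P(A|B) × P(B)
= 13/20 × 3/10
= 39/200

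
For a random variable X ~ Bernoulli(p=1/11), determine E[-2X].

For X ~ Bernoulli(p=1/11):
E[X] = \frac{1}{11}
E[-2X] = -2 × E[X] + 0 = - \frac{2}{11}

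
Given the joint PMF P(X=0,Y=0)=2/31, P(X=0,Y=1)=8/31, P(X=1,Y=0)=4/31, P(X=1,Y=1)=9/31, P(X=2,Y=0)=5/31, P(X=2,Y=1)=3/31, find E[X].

First find marginal of X:
P(X=0) = 10/31
P(X=1) = 13/31
P(X=2) = 8/31
E[X] = 0 × 10/31 + 1 × 13/31 + 2 × 8/31 = 29/31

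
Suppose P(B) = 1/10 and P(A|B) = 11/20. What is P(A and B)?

By definition, P(A|B) = P(A ∩ B) / P(B)
So P(A ∩ B) = P(A|B) × P(B)
= 11/20 × 1/10
= 11/200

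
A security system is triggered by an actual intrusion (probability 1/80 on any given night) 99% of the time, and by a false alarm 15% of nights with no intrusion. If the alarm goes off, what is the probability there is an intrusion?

Let D = the rare event, + = positive/flagged.
P(D) = 1/80
P(+|D) = 99/100
P(+|D') = 15/100 = 3/20
P(+) = P(+|D)P(D) + P(+|D')P(D')
     = \frac{99}{100} × \frac{1}{80} + \frac{3}{20} × \frac{79}{80}
     = \frac{321}{2000}
P(D|+) = P(+|D)P(D)/P(+) = \frac{33}{428}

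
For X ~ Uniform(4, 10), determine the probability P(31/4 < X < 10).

P(31/4 < X < 10) = ∫_{31/4}^{10} f(x) dx
where f(x) = \frac{1}{6}
= \frac{3}{8}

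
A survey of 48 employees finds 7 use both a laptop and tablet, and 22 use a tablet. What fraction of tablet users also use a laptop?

P(A ∩ B) = 7/48
P(B) = 22/48 = 11/24
P(A|B) = P(A ∩ B) / P(B) = (7/48) / (11/24) = 7/22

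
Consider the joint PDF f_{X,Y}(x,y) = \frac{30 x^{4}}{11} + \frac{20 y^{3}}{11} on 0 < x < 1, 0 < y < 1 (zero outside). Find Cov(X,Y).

E[XY] = ∫∫ xy × f(x,y) dx dy = \frac{9}{22}
E[X] = \frac{15}{22}
E[Y] = \frac{7}{11}
Cov(X,Y) = E[XY] - E[X]E[Y] = - \frac{3}{121}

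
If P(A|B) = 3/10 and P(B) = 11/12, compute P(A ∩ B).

By definition, P(A|B) = P(A ∩ B) / P(B)
So P(A ∩ B) = P(A|B) × P(B)
= 3/10 × 11/12
= 11/40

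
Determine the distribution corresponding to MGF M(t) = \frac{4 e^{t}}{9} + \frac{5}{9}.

The MGF M(t) = \frac{4 e^{t}}{9} + \frac{5}{9} is the standard form for the Bernoulli distribution.
Comparing with the known MGF formula identifies: Bernoulli(p=4/9)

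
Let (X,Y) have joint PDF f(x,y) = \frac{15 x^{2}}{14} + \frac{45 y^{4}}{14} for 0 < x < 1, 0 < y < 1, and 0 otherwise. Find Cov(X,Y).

E[XY] = ∫∫ xy × f(x,y) dx dy = \frac{45}{112}
E[X] = \frac{33}{56}
E[Y] = \frac{5}{7}
Cov(X,Y) = E[XY] - E[X]E[Y] = - \frac{15}{784}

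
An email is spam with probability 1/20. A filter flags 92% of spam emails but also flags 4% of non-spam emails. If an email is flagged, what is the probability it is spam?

Let D = the rare event, + = positive/flagged.
P(D) = 1/20
P(+|D) = 92/100 = 23/25
P(+|D') = 4/100 = 1/25
P(+) = P(+|D)P(D) + P(+|D')P(D')
     = \frac{23}{25} × \frac{1}{20} + \frac{1}{25} × \frac{19}{20}
     = \frac{21}{250}
P(D|+) = P(+|D)P(D)/P(+) = \frac{23}{42}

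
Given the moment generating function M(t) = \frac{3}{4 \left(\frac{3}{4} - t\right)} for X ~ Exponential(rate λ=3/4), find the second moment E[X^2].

To find E[X^2], compute M^(2)(0):
M^(1)(t) = \frac{3}{4 \left(\frac{3}{4} - t\right)^{2}}
M^(2)(t) = \frac{3}{2 \left(\frac{3}{4} - t\right)^{3}}
M^(2)(0) = \frac{32}{9}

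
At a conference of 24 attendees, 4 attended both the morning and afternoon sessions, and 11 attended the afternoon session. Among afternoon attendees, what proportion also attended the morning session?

P(A ∩ B) = 4/24 = 1/6
P(B) = 11/24
P(A|B) = P(A ∩ B) / P(B) = (1/6) / (11/24) = 4/11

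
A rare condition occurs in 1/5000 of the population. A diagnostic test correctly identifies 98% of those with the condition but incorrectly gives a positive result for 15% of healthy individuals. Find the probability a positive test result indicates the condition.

Let D = the rare event, + = positive/flagged.
P(D) = 1/5000
P(+|D) = 98/100 = 49/50
P(+|D') = 15/100 = 3/20
P(+) = P(+|D)P(D) + P(+|D')P(D')
     = \frac{49}{50} × \frac{1}{5000} + \frac{3}{20} × \frac{4999}{5000}
     = \frac{75083}{500000}
P(D|+) = P(+|D)P(D)/P(+) = \frac{98}{75083}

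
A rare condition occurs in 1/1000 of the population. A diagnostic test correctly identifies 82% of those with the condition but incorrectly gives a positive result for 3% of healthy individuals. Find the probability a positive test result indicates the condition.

Let D = the rare event, + = positive/flagged.
P(D) = 1/1000
P(+|D) = 82/100 = 41/50
P(+|D') = 3/100
P(+) = P(+|D)P(D) + P(+|D')P(D')
     = \frac{41}{50} × \frac{1}{1000} + \frac{3}{100} × \frac{999}{1000}
     = \frac{3079}{100000}
P(D|+) = P(+|D)P(D)/P(+) = \frac{82}{3079}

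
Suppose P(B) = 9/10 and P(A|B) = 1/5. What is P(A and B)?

By definition, P(A|B) = P(A ∩ B) / P(B)
So P(A ∩ B) = P(A|B) × P(B)
= 1/5 × 9/10
= 9/50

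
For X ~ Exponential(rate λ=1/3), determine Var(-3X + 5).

For X ~ Exponential(rate λ=1/3):
Var(X) = 9
Var(-3X + 5) = (-3)² × Var(X) = 9 × 9 = 81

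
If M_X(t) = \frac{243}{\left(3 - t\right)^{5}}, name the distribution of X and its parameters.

The MGF M(t) = \frac{243}{\left(3 - t\right)^{5}} is the standard form for the Gamma distribution.
Comparing with the known MGF formula identifies: Gamma(shape α=5, rate β=3)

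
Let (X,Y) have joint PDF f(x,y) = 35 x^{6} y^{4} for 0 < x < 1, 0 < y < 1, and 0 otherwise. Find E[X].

E[X] = ∫_0^1 ∫_0^1 x × f(x,y) dy dx
= ∫_0^1 ∫_0^1 x × (35 x^{6} y^{4}) dy dx
= \frac{7}{8}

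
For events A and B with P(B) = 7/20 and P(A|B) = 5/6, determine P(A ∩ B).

By definition, P(A|B) = P(A ∩ B) / P(B)
So P(A ∩ B) = P(A|B) × P(B)
= 5/6 × 7/20
= 7/24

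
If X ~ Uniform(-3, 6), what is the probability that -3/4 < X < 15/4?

P(-3/4 < X < 15/4) = ∫_{-3/4}^{15/4} f(x) dx
where f(x) = \frac{1}{9}
= \frac{1}{2}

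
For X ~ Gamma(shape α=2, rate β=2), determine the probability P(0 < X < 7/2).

P(0 < X < 7/2) = ∫_{0}^{7/2} f(x) dx
where f(x) = 4 x e^{- 2 x}
= 1 - \frac{8}{e^{7}}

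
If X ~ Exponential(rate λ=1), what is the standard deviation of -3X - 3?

For X ~ Exponential(rate λ=1):
Var(X) = 1
SD(X) = √(Var(X)) = √(1) = 1
SD(-3X - 3) = |-3| × SD(X) = 3 × 1 = 3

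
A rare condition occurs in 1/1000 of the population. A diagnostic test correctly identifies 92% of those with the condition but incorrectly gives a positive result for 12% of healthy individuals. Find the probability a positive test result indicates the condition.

Let D = the rare event, + = positive/flagged.
P(D) = 1/1000
P(+|D) = 92/100 = 23/25
P(+|D') = 12/100 = 3/25
P(+) = P(+|D)P(D) + P(+|D')P(D')
     = \frac{23}{25} × \frac{1}{1000} + \frac{3}{25} × \frac{999}{1000}
     = \frac{151}{1250}
P(D|+) = P(+|D)P(D)/P(+) = \frac{23}{3020}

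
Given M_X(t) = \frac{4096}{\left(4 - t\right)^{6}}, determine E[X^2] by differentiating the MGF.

To find E[X^2], compute M^(2)(0):
M^(1)(t) = \frac{24576}{\left(4 - t\right)^{7}}
M^(2)(t) = \frac{172032}{\left(4 - t\right)^{8}}
M^(2)(0) = \frac{21}{8}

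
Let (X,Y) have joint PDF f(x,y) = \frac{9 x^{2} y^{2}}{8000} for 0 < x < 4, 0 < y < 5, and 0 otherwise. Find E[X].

f_X(x) = ∫_0^5 \frac{9 x^{2} y^{2}}{8000} dy = \frac{3 x^{2}}{64}
E[X] = ∫_0^4 x × (\frac{3 x^{2}}{64}) dx = 3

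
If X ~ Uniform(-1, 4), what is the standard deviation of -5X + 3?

For X ~ Uniform(-1, 4):
Var(X) = \frac{25}{12}
SD(X) = √(Var(X)) = √(\frac{25}{12}) = \frac{5 \sqrt{3}}{6}
SD(-5X + 3) = |-5| × SD(X) = 5 × \frac{5 \sqrt{3}}{6} = \frac{25 \sqrt{3}}{6}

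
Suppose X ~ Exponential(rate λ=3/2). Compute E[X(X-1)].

E[X(X-1)] = E[X² - X] = E[X²] - E[X]
E[X] = \frac{2}{3}
E[X²] = Var(X) + (E[X])² = \frac{4}{9} + (\frac{2}{3})² = \frac{8}{9}
E[X(X-1)] = \frac{8}{9} - \frac{2}{3} = \frac{2}{9}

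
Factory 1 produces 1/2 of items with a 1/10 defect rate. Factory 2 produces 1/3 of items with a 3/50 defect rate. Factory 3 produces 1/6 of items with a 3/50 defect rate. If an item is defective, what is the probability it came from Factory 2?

Using Bayes' theorem:
P(F1) = 1/2, P(D|F1) = 1/10
P(F2) = 1/3, P(D|F2) = 3/50
P(F3) = 1/6, P(D|F3) = 3/50
P(D) = P(D|F1)P(F1) + P(D|F2)P(F2) + P(D|F3)P(F3)
     = \frac{2}{25}
P(F2|D) = P(D|F2)P(F2) / P(D)
= \frac{1}{4}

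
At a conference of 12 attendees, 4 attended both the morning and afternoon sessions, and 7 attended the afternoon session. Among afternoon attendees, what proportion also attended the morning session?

P(A ∩ B) = 4/12 = 1/3
P(B) = 7/12
P(A|B) = P(A ∩ B) / P(B) = (1/3) / (7/12) = 4/7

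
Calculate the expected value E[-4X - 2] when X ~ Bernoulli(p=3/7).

For X ~ Bernoulli(p=3/7):
E[X] = \frac{3}{7}
E[-4X - 2] = -4 × E[X] - 2 = - \frac{26}{7}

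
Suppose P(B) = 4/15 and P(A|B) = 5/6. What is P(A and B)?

By definition, P(A|B) = P(A ∩ B) / P(B)
So P(A ∩ B) = P(A|B) × P(B)
= 5/6 × 4/15
= 2/9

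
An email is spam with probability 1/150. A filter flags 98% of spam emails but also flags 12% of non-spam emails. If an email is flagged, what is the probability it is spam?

Let D = the rare event, + = positive/flagged.
P(D) = 1/150
P(+|D) = 98/100 = 49/50
P(+|D') = 12/100 = 3/25
P(+) = P(+|D)P(D) + P(+|D')P(D')
     = \frac{49}{50} × \frac{1}{150} + \frac{3}{25} × \frac{149}{150}
     = \frac{943}{7500}
P(D|+) = P(+|D)P(D)/P(+) = \frac{49}{943}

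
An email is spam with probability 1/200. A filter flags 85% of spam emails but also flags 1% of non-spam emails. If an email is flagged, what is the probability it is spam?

Let D = the rare event, + = positive/flagged.
P(D) = 1/200
P(+|D) = 85/100 = 17/20
P(+|D') = 1/100
P(+) = P(+|D)P(D) + P(+|D')P(D')
     = \frac{17}{20} × \frac{1}{200} + \frac{1}{100} × \frac{199}{200}
     = \frac{71}{5000}
P(D|+) = P(+|D)P(D)/P(+) = \frac{85}{284}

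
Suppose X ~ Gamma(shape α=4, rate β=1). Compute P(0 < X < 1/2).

P(0 < X < 1/2) = ∫_{0}^{1/2} f(x) dx
where f(x) = \frac{x^{3} e^{- x}}{6}
= 1 - \frac{79}{48 e^{\frac{1}{2}}}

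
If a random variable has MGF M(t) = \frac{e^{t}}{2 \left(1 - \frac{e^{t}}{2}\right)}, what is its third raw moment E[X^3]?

To find E[X^3], compute M^(3)(0):
M^(1)(t) = \frac{e^{t}}{2 \left(1 - \frac{e^{t}}{2}\right)} + \frac{e^{2 t}}{4 \left(1 - \frac{e^{t}}{2}\right)^{2}}
M^(2)(t) = \frac{e^{t}}{2 \left(1 - \frac{e^{t}}{2}\right)} + \frac{3 e^{2 t}}{4 \left(1 - \frac{e^{t}}{2}\right)^{2}} + \frac{e^{3 t}}{4 \left(1 - \frac{e^{t}}{2}\right)^{3}}
M^(3)(t) = \frac{e^{t}}{2 \left(1 - \frac{e^{t}}{2}\right)} + \frac{7 e^{2 t}}{4 \left(1 - \frac{e^{t}}{2}\right)^{2}} + \frac{3 e^{3 t}}{2 \left(1 - \frac{e^{t}}{2}\right)^{3}} + \frac{3 e^{4 t}}{8 \left(1 - \frac{e^{t}}{2}\right)^{4}}
M^(3)(0) = 26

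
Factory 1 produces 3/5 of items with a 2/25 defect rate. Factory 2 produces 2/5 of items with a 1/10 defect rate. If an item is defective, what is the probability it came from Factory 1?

Using Bayes' theorem:
P(F1) = 3/5, P(D|F1) = 2/25
P(F2) = 2/5, P(D|F2) = 1/10
P(D) = P(D|F1)P(F1) + P(D|F2)P(F2)
     = \frac{11}{125}
P(F1|D) = P(D|F1)P(F1) / P(D)
= \frac{6}{11}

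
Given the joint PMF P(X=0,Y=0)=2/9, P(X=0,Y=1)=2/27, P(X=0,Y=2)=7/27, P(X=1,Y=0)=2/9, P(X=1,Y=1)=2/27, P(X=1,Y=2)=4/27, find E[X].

First find marginal of X:
P(X=0) = 5/9
P(X=1) = 4/9
E[X] = 0 × 5/9 + 1 × 4/9 = 4/9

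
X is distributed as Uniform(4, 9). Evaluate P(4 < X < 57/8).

P(4 < X < 57/8) = ∫_{4}^{57/8} f(x) dx
where f(x) = \frac{1}{5}
= \frac{5}{8}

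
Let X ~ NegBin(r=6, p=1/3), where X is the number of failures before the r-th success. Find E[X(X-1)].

E[X(X-1)] = E[X² - X] = E[X²] - E[X]
E[X] = 12
E[X²] = Var(X) + (E[X])² = 36 + (12)² = 180
E[X(X-1)] = 180 - 12 = 168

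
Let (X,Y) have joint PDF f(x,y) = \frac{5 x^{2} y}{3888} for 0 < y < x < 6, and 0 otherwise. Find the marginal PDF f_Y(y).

f_Y(y) = ∫_y^6 \frac{5 x^{2} y}{3888} dx = \frac{5 y \left(216 - y^{3}\right)}{11664}
for 0 < y < 6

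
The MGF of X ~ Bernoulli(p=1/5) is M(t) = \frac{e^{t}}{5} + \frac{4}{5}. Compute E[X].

To find E[X], compute M^(1)(0):
M^(1)(t) = \frac{e^{t}}{5}
M^(1)(0) = \frac{1}{5}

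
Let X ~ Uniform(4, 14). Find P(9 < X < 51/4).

P(9 < X < 51/4) = ∫_{9}^{51/4} f(x) dx
where f(x) = \frac{1}{10}
= \frac{3}{8}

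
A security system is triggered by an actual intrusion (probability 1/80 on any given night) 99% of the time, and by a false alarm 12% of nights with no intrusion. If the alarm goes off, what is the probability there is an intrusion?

Let D = the rare event, + = positive/flagged.
P(D) = 1/80
P(+|D) = 99/100
P(+|D') = 12/100 = 3/25
P(+) = P(+|D)P(D) + P(+|D')P(D')
     = \frac{99}{100} × \frac{1}{80} + \frac{3}{25} × \frac{79}{80}
     = \frac{1047}{8000}
P(D|+) = P(+|D)P(D)/P(+) = \frac{33}{349}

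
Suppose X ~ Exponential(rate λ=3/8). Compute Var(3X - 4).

For X ~ Exponential(rate λ=3/8):
Var(X) = \frac{64}{9}
Var(3X - 4) = (3)² × Var(X) = 9 × \frac{64}{9} = 64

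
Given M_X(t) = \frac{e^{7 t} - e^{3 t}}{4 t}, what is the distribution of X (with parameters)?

The MGF M(t) = \frac{e^{7 t} - e^{3 t}}{4 t} is the standard form for the Uniform distribution.
Comparing with the known MGF formula identifies: Uniform(3, 7)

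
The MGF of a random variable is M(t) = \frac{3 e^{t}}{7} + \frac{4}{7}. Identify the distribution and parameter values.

The MGF M(t) = \frac{3 e^{t}}{7} + \frac{4}{7} is the standard form for the Bernoulli distribution.
Comparing with the known MGF formula identifies: Bernoulli(p=3/7)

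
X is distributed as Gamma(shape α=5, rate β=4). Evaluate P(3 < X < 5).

P(3 < X < 5) = ∫_{3}^{5} f(x) dx
where f(x) = \frac{128 x^{4} e^{- 4 x}}{3}
= \frac{-8221 + 1237 e^{8}}{e^{20}}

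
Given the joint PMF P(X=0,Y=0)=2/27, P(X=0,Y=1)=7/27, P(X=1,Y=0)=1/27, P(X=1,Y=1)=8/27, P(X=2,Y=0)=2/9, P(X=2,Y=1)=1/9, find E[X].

First find marginal of X:
P(X=0) = 1/3
P(X=1) = 1/3
P(X=2) = 1/3
E[X] = 0 × 1/3 + 1 × 1/3 + 2 × 1/3 = 1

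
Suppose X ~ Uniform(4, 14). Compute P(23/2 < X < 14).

P(23/2 < X < 14) = ∫_{23/2}^{14} f(x) dx
where f(x) = \frac{1}{10}
= \frac{1}{4}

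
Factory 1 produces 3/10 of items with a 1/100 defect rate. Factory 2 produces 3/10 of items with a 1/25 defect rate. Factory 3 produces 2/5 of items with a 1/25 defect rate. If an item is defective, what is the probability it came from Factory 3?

Using Bayes' theorem:
P(F1) = 3/10, P(D|F1) = 1/100
P(F2) = 3/10, P(D|F2) = 1/25
P(F3) = 2/5, P(D|F3) = 1/25
P(D) = P(D|F1)P(F1) + P(D|F2)P(F2) + P(D|F3)P(F3)
     = \frac{31}{1000}
P(F3|D) = P(D|F3)P(F3) / P(D)
= \frac{16}{31}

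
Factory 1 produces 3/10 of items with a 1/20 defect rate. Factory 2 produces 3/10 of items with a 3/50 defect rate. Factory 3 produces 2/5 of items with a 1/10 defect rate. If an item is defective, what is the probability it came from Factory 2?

Using Bayes' theorem:
P(F1) = 3/10, P(D|F1) = 1/20
P(F2) = 3/10, P(D|F2) = 3/50
P(F3) = 2/5, P(D|F3) = 1/10
P(D) = P(D|F1)P(F1) + P(D|F2)P(F2) + P(D|F3)P(F3)
     = \frac{73}{1000}
P(F2|D) = P(D|F2)P(F2) / P(D)
= \frac{18}{73}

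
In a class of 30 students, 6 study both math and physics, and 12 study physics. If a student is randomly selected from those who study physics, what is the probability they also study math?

P(A ∩ B) = 6/30 = 1/5
P(B) = 12/30 = 2/5
P(A|B) = P(A ∩ B) / P(B) = (1/5) / (2/5) = 1/2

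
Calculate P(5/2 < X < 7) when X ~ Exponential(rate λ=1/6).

P(5/2 < X < 7) = ∫_{5/2}^{7} f(x) dx
where f(x) = \frac{e^{- \frac{x}{6}}}{6}
= - \frac{1}{e^{\frac{7}{6}}} + e^{- \frac{5}{12}}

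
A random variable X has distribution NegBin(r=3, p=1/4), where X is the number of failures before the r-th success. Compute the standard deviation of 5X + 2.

For X ~ NegBin(r=3, p=1/4), where X is the number of failures before the r-th success:
Var(X) = 36
SD(X) = √(Var(X)) = √(36) = 6
SD(5X + 2) = |5| × SD(X) = 5 × 6 = 30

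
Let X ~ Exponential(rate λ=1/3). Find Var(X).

For X ~ Exponential(rate λ=1/3):
Var(X) = 9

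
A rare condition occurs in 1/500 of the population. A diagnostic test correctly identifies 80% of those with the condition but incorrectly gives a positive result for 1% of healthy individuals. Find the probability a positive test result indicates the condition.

Let D = the rare event, + = positive/flagged.
P(D) = 1/500
P(+|D) = 80/100 = 4/5
P(+|D') = 1/100
P(+) = P(+|D)P(D) + P(+|D')P(D')
     = \frac{4}{5} × \frac{1}{500} + \frac{1}{100} × \frac{499}{500}
     = \frac{579}{50000}
P(D|+) = P(+|D)P(D)/P(+) = \frac{80}{579}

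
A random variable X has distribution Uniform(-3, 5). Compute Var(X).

For X ~ Uniform(-3, 5):
Var(X) = \frac{16}{3}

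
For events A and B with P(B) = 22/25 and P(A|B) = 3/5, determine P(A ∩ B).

By definition, P(A|B) = P(A ∩ B) / P(B)
So P(A ∩ B) = P(A|B) × P(B)
= 3/5 × 22/25
= 66/125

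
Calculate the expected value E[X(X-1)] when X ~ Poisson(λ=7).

E[X(X-1)] = E[X² - X] = E[X²] - E[X]
E[X] = 7
E[X²] = Var(X) + (E[X])² = 7 + (7)² = 56
E[X(X-1)] = 56 - 7 = 49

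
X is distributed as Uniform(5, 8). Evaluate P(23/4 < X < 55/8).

P(23/4 < X < 55/8) = ∫_{23/4}^{55/8} f(x) dx
where f(x) = \frac{1}{3}
= \frac{3}{8}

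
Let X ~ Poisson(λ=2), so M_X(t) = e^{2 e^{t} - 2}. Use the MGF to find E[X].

To find E[X], compute M^(1)(0):
M^(1)(t) = 2 e^{t} e^{2 e^{t} - 2}
M^(1)(0) = 2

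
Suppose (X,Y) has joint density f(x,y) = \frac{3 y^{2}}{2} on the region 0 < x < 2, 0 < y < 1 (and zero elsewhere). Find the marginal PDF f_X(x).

f_X(x) = ∫_0^1 f(x,y) dy
= ∫_0^1 \frac{3 y^{2}}{2} dy
= \frac{1}{2} for 0 < x < 2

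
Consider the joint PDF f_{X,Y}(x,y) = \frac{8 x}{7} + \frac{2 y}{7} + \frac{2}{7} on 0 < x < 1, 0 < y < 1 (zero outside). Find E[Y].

E[Y] = ∫_0^1 ∫_0^1 y × f(x,y) dx dy
= \frac{11}{21}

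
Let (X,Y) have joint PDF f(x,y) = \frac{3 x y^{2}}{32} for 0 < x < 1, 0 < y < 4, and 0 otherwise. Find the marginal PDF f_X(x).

f_X(x) = ∫_0^4 f(x,y) dy
= ∫_0^4 \frac{3 x y^{2}}{32} dy
= 2 x for 0 < x < 1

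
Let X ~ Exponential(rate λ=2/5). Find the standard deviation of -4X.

For X ~ Exponential(rate λ=2/5):
Var(X) = \frac{25}{4}
SD(X) = √(Var(X)) = √(\frac{25}{4}) = \frac{5}{2}
SD(-4X) = |-4| × SD(X) = 4 × \frac{5}{2} = 10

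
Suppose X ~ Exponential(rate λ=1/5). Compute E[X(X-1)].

E[X(X-1)] = E[X² - X] = E[X²] - E[X]
E[X] = 5
E[X²] = Var(X) + (E[X])² = 25 + (5)² = 50
E[X(X-1)] = 50 - 5 = 45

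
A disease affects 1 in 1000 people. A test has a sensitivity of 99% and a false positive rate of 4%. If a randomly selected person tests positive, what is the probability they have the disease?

Let D = the rare event, + = positive/flagged.
P(D) = 1/1000
P(+|D) = 99/100
P(+|D') = 4/100 = 1/25
P(+) = P(+|D)P(D) + P(+|D')P(D')
     = \frac{99}{100} × \frac{1}{1000} + \frac{1}{25} × \frac{999}{1000}
     = \frac{819}{20000}
P(D|+) = P(+|D)P(D)/P(+) = \frac{11}{455}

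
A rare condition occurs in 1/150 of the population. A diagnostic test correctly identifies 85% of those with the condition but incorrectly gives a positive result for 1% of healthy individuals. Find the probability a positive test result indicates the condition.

Let D = the rare event, + = positive/flagged.
P(D) = 1/150
P(+|D) = 85/100 = 17/20
P(+|D') = 1/100
P(+) = P(+|D)P(D) + P(+|D')P(D')
     = \frac{17}{20} × \frac{1}{150} + \frac{1}{100} × \frac{149}{150}
     = \frac{39}{2500}
P(D|+) = P(+|D)P(D)/P(+) = \frac{85}{234}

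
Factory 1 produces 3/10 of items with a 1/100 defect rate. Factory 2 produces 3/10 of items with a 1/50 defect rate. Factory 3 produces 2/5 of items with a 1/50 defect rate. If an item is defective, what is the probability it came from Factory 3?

Using Bayes' theorem:
P(F1) = 3/10, P(D|F1) = 1/100
P(F2) = 3/10, P(D|F2) = 1/50
P(F3) = 2/5, P(D|F3) = 1/50
P(D) = P(D|F1)P(F1) + P(D|F2)P(F2) + P(D|F3)P(F3)
     = \frac{17}{1000}
P(F3|D) = P(D|F3)P(F3) / P(D)
= \frac{8}{17}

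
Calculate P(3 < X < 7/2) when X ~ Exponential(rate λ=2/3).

P(3 < X < 7/2) = ∫_{3}^{7/2} f(x) dx
where f(x) = \frac{2 e^{- \frac{2 x}{3}}}{3}
= - \frac{1}{e^{\frac{7}{3}}} + e^{-2}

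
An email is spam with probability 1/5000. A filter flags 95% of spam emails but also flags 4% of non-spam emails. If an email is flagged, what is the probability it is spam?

Let D = the rare event, + = positive/flagged.
P(D) = 1/5000
P(+|D) = 95/100 = 19/20
P(+|D') = 4/100 = 1/25
P(+) = P(+|D)P(D) + P(+|D')P(D')
     = \frac{19}{20} × \frac{1}{5000} + \frac{1}{25} × \frac{4999}{5000}
     = \frac{20091}{500000}
P(D|+) = P(+|D)P(D)/P(+) = \frac{95}{20091}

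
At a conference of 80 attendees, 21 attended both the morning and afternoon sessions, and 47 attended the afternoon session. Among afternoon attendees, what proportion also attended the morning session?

P(A ∩ B) = 21/80
P(B) = 47/80
P(A|B) = P(A ∩ B) / P(B) = (21/80) / (47/80) = 21/47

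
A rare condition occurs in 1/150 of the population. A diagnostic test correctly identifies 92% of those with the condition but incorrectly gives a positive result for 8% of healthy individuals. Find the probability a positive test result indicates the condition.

Let D = the rare event, + = positive/flagged.
P(D) = 1/150
P(+|D) = 92/100 = 23/25
P(+|D') = 8/100 = 2/25
P(+) = P(+|D)P(D) + P(+|D')P(D')
     = \frac{23}{25} × \frac{1}{150} + \frac{2}{25} × \frac{149}{150}
     = \frac{107}{1250}
P(D|+) = P(+|D)P(D)/P(+) = \frac{23}{321}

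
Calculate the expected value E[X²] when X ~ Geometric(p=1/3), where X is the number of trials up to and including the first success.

Using the identity E[X²] = Var(X) + (E[X])²:
E[X] = 3
Var(X) = 6
E[X²] = 6 + (3)²
= 15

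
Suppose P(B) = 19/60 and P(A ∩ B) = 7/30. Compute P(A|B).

P(A|B) = P(A ∩ B) / P(B)
= (7/30) / (19/60)
= 14/19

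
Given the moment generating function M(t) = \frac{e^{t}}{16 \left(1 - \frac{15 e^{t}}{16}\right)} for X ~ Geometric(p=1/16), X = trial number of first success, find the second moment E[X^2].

To find E[X^2], compute M^(2)(0):
M^(1)(t) = \frac{e^{t}}{16 \left(1 - \frac{15 e^{t}}{16}\right)} + \frac{15 e^{2 t}}{256 \left(1 - \frac{15 e^{t}}{16}\right)^{2}}
M^(2)(t) = \frac{e^{t}}{16 \left(1 - \frac{15 e^{t}}{16}\right)} + \frac{45 e^{2 t}}{256 \left(1 - \frac{15 e^{t}}{16}\right)^{2}} + \frac{225 e^{3 t}}{2048 \left(1 - \frac{15 e^{t}}{16}\right)^{3}}
M^(2)(0) = 496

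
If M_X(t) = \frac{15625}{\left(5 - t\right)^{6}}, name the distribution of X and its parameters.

The MGF M(t) = \frac{15625}{\left(5 - t\right)^{6}} is the standard form for the Gamma distribution.
Comparing with the known MGF formula identifies: Gamma(shape α=6, rate β=5)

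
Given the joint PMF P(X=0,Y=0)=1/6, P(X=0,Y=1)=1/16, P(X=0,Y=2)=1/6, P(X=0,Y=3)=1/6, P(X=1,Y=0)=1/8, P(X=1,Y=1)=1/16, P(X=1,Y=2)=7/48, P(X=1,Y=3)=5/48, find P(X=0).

P(X=0) = P(X=0,Y=0) + P(X=0,Y=1) + P(X=0,Y=2) + P(X=0,Y=3)
= 1/6 + 1/16 + 1/6 + 1/6
= 9/16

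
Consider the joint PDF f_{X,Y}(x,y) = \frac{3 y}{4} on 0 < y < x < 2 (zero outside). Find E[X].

f_X(x) = ∫_0^x \frac{3 y}{4} dy = \frac{3 x^{2}}{8}
E[X] = ∫_0^2 x × (\frac{3 x^{2}}{8}) dx = \frac{3}{2}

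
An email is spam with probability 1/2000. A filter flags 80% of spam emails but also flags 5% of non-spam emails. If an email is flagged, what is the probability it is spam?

Let D = the rare event, + = positive/flagged.
P(D) = 1/2000
P(+|D) = 80/100 = 4/5
P(+|D') = 5/100 = 1/20
P(+) = P(+|D)P(D) + P(+|D')P(D')
     = \frac{4}{5} × \frac{1}{2000} + \frac{1}{20} × \frac{1999}{2000}
     = \frac{403}{8000}
P(D|+) = P(+|D)P(D)/P(+) = \frac{16}{2015}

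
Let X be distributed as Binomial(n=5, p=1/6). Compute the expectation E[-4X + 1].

For X ~ Binomial(n=5, p=1/6):
E[X] = \frac{5}{6}
E[-4X + 1] = -4 × E[X] + 1 = - \frac{7}{3}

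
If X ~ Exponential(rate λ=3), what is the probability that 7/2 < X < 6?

P(7/2 < X < 6) = ∫_{7/2}^{6} f(x) dx
where f(x) = 3 e^{- 3 x}
= - \frac{1}{e^{18}} + e^{- \frac{21}{2}}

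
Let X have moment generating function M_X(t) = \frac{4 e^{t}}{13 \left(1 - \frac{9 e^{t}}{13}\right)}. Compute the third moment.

To find E[X^3], compute M^(3)(0):
M^(1)(t) = \frac{4 e^{t}}{13 \left(1 - \frac{9 e^{t}}{13}\right)} + \frac{36 e^{2 t}}{169 \left(1 - \frac{9 e^{t}}{13}\right)^{2}}
M^(2)(t) = \frac{4 e^{t}}{13 \left(1 - \frac{9 e^{t}}{13}\right)} + \frac{108 e^{2 t}}{169 \left(1 - \frac{9 e^{t}}{13}\right)^{2}} + \frac{648 e^{3 t}}{2197 \left(1 - \frac{9 e^{t}}{13}\right)^{3}}
M^(3)(t) = \frac{4 e^{t}}{13 \left(1 - \frac{9 e^{t}}{13}\right)} + \frac{252 e^{2 t}}{169 \left(1 - \frac{9 e^{t}}{13}\right)^{2}} + \frac{3888 e^{3 t}}{2197 \left(1 - \frac{9 e^{t}}{13}\right)^{3}} + \frac{17496 e^{4 t}}{28561 \left(1 - \frac{9 e^{t}}{13}\right)^{4}}
M^(3)(0) = \frac{4667}{32}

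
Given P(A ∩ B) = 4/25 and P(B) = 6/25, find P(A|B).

P(A|B) = P(A ∩ B) / P(B)
= (4/25) / (6/25)
= 2/3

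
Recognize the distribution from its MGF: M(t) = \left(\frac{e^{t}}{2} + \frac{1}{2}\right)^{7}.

The MGF M(t) = \left(\frac{e^{t}}{2} + \frac{1}{2}\right)^{7} is the standard form for the Binomial distribution.
Comparing with the known MGF formula identifies: Binomial(n=7, p=1/2)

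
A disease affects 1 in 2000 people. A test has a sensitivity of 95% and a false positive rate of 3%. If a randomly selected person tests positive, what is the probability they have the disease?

Let D = the rare event, + = positive/flagged.
P(D) = 1/2000
P(+|D) = 95/100 = 19/20
P(+|D') = 3/100
P(+) = P(+|D)P(D) + P(+|D')P(D')
     = \frac{19}{20} × \frac{1}{2000} + \frac{3}{100} × \frac{1999}{2000}
     = \frac{1523}{50000}
P(D|+) = P(+|D)P(D)/P(+) = \frac{95}{6092}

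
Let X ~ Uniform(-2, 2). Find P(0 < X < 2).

P(0 < X < 2) = ∫_{0}^{2} f(x) dx
where f(x) = \frac{1}{4}
= \frac{1}{2}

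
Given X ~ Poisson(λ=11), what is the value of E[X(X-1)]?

E[X(X-1)] = E[X² - X] = E[X²] - E[X]
E[X] = 11
E[X²] = Var(X) + (E[X])² = 11 + (11)² = 132
E[X(X-1)] = 132 - 11 = 121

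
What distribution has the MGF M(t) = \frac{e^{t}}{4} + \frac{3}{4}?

The MGF M(t) = \frac{e^{t}}{4} + \frac{3}{4} is the standard form for the Bernoulli distribution.
Comparing with the known MGF formula identifies: Bernoulli(p=1/4)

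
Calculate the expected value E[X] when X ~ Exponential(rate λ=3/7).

For X ~ Exponential(rate λ=3/7), the expected value is:
E[X] = \frac{7}{3}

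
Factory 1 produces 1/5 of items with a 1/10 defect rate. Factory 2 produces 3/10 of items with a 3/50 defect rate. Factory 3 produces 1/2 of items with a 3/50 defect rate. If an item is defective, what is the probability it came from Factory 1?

Using Bayes' theorem:
P(F1) = 1/5, P(D|F1) = 1/10
P(F2) = 3/10, P(D|F2) = 3/50
P(F3) = 1/2, P(D|F3) = 3/50
P(D) = P(D|F1)P(F1) + P(D|F2)P(F2) + P(D|F3)P(F3)
     = \frac{17}{250}
P(F1|D) = P(D|F1)P(F1) / P(D)
= \frac{5}{17}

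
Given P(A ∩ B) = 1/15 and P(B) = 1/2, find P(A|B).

P(A|B) = P(A ∩ B) / P(B)
= (1/15) / (1/2)
= 2/15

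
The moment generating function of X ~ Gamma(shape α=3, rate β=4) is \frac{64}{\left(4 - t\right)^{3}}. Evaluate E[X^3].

To find E[X^3], compute M^(3)(0):
M^(1)(t) = \frac{192}{\left(4 - t\right)^{4}}
M^(2)(t) = \frac{768}{\left(4 - t\right)^{5}}
M^(3)(t) = \frac{3840}{\left(4 - t\right)^{6}}
M^(3)(0) = \frac{15}{16}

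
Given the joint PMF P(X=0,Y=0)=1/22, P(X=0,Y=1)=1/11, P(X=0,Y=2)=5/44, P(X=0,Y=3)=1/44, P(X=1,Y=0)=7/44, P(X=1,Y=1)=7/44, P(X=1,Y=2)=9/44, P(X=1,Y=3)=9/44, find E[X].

First find marginal of X:
P(X=0) = 3/11
P(X=1) = 8/11
E[X] = 0 × 3/11 + 1 × 8/11 = 8/11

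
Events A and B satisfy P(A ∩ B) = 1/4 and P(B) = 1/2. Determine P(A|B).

P(A|B) = P(A ∩ B) / P(B)
= (1/4) / (1/2)
= 1/2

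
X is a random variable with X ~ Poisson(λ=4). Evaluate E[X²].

Using the identity E[X²] = Var(X) + (E[X])²:
E[X] = 4
Var(X) = 4
E[X²] = 4 + (4)²
= 20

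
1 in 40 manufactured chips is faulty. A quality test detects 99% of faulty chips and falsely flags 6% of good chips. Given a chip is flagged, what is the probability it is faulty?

Let D = the rare event, + = positive/flagged.
P(D) = 1/40
P(+|D) = 99/100
P(+|D') = 6/100 = 3/50
P(+) = P(+|D)P(D) + P(+|D')P(D')
     = \frac{99}{100} × \frac{1}{40} + \frac{3}{50} × \frac{39}{40}
     = \frac{333}{4000}
P(D|+) = P(+|D)P(D)/P(+) = \frac{11}{37}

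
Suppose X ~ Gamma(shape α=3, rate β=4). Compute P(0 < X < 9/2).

P(0 < X < 9/2) = ∫_{0}^{9/2} f(x) dx
where f(x) = 32 x^{2} e^{- 4 x}
= 1 - \frac{181}{e^{18}}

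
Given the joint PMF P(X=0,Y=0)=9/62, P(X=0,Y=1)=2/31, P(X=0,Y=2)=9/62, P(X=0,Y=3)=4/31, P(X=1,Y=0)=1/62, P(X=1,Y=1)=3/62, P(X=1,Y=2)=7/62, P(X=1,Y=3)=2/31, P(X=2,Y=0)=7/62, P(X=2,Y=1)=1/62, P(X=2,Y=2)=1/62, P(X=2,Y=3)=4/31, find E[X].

First find marginal of X:
P(X=0) = 15/31
P(X=1) = 15/62
P(X=2) = 17/62
E[X] = 0 × 15/31 + 1 × 15/62 + 2 × 17/62 = 49/62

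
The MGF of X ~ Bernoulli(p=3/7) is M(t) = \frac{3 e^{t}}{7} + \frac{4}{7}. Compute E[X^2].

To find E[X^2], compute M^(2)(0):
M^(1)(t) = \frac{3 e^{t}}{7}
M^(2)(t) = \frac{3 e^{t}}{7}
M^(2)(0) = \frac{3}{7}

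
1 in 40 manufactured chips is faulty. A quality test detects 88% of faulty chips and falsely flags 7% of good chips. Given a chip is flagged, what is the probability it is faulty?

Let D = the rare event, + = positive/flagged.
P(D) = 1/40
P(+|D) = 88/100 = 22/25
P(+|D') = 7/100
P(+) = P(+|D)P(D) + P(+|D')P(D')
     = \frac{22}{25} × \frac{1}{40} + \frac{7}{100} × \frac{39}{40}
     = \frac{361}{4000}
P(D|+) = P(+|D)P(D)/P(+) = \frac{88}{361}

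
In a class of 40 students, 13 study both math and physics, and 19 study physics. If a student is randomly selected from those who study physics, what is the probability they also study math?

P(A ∩ B) = 13/40
P(B) = 19/40
P(A|B) = P(A ∩ B) / P(B) = (13/40) / (19/40) = 13/19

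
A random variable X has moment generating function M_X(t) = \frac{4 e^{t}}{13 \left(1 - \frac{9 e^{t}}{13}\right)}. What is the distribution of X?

The MGF M(t) = \frac{4 e^{t}}{13 \left(1 - \frac{9 e^{t}}{13}\right)} is the standard form for the Geometric distribution.
Comparing with the known MGF formula identifies: Geometric(p=4/13), X = trial number of first success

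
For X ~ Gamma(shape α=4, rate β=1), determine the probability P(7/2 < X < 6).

P(7/2 < X < 6) = ∫_{7/2}^{6} f(x) dx
where f(x) = \frac{x^{3} e^{- x}}{6}
= - \frac{61}{e^{6}} + \frac{853}{48 e^{\frac{7}{2}}}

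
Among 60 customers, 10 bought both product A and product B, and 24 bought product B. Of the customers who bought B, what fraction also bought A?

P(A ∩ B) = 10/60 = 1/6
P(B) = 24/60 = 2/5
P(A|B) = P(A ∩ B) / P(B) = (1/6) / (2/5) = 5/12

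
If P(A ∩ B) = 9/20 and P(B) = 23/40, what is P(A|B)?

P(A|B) = P(A ∩ B) / P(B)
= (9/20) / (23/40)
= 18/23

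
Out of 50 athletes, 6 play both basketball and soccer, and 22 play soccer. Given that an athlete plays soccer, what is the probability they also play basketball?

P(A ∩ B) = 6/50 = 3/25
P(B) = 22/50 = 11/25
P(A|B) = P(A ∩ B) / P(B) = (3/25) / (11/25) = 3/11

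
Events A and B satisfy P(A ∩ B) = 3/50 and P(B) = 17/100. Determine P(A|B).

P(A|B) = P(A ∩ B) / P(B)
= (3/50) / (17/100)
= 6/17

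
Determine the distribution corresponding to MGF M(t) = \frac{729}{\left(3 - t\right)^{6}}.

The MGF M(t) = \frac{729}{\left(3 - t\right)^{6}} is the standard form for the Gamma distribution.
Comparing with the known MGF formula identifies: Gamma(shape α=6, rate β=3)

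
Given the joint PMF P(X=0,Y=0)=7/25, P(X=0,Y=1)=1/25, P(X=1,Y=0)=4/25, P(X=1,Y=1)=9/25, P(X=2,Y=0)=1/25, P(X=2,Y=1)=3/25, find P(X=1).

P(X=1) = P(X=1,Y=0) + P(X=1,Y=1)
= 4/25 + 9/25
= 13/25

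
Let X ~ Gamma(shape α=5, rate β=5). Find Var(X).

For X ~ Gamma(shape α=5, rate β=5):
Var(X) = \frac{1}{5}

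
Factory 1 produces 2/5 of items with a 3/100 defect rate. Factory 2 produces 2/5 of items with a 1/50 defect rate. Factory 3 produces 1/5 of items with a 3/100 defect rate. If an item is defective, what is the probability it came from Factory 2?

Using Bayes' theorem:
P(F1) = 2/5, P(D|F1) = 3/100
P(F2) = 2/5, P(D|F2) = 1/50
P(F3) = 1/5, P(D|F3) = 3/100
P(D) = P(D|F1)P(F1) + P(D|F2)P(F2) + P(D|F3)P(F3)
     = \frac{13}{500}
P(F2|D) = P(D|F2)P(F2) / P(D)
= \frac{4}{13}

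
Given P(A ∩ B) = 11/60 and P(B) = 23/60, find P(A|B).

P(A|B) = P(A ∩ B) / P(B)
= (11/60) / (23/60)
= 11/23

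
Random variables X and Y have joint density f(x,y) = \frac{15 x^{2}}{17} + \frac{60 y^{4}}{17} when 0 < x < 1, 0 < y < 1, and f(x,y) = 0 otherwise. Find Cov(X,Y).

E[XY] = ∫∫ xy × f(x,y) dx dy = \frac{55}{136}
E[X] = \frac{39}{68}
E[Y] = \frac{25}{34}
Cov(X,Y) = E[XY] - E[X]E[Y] = - \frac{5}{289}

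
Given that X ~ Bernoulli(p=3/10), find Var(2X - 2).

For X ~ Bernoulli(p=3/10):
Var(X) = \frac{21}{100}
Var(2X - 2) = (2)² × Var(X) = 4 × \frac{21}{100} = \frac{21}{25}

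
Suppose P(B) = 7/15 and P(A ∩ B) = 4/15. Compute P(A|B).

P(A|B) = P(A ∩ B) / P(B)
= (4/15) / (7/15)
= 4/7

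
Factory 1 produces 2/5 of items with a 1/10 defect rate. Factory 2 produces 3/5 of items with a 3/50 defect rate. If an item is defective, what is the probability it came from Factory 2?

Using Bayes' theorem:
P(F1) = 2/5, P(D|F1) = 1/10
P(F2) = 3/5, P(D|F2) = 3/50
P(D) = P(D|F1)P(F1) + P(D|F2)P(F2)
     = \frac{19}{250}
P(F2|D) = P(D|F2)P(F2) / P(D)
= \frac{9}{19}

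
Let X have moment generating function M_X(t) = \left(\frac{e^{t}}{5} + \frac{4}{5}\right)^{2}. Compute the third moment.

To find E[X^3], compute M^(3)(0):
M^(1)(t) = \frac{2 \left(\frac{e^{t}}{5} + \frac{4}{5}\right) e^{t}}{5}
M^(2)(t) = \frac{2 \left(\frac{e^{t}}{5} + \frac{4}{5}\right) e^{t}}{5} + \frac{2 e^{2 t}}{25}
M^(3)(t) = \frac{2 \left(\frac{e^{t}}{5} + \frac{4}{5}\right) e^{t}}{5} + \frac{6 e^{2 t}}{25}
M^(3)(0) = \frac{16}{25}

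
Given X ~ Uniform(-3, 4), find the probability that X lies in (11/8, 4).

P(11/8 < X < 4) = ∫_{11/8}^{4} f(x) dx
where f(x) = \frac{1}{7}
= \frac{3}{8}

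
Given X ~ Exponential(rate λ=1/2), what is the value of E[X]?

For X ~ Exponential(rate λ=1/2), the expected value is:
E[X] = 2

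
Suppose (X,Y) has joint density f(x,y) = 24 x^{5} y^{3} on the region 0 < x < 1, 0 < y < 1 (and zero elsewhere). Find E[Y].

E[Y] = ∫_0^1 ∫_0^1 y × f(x,y) dx dy
= \frac{4}{5}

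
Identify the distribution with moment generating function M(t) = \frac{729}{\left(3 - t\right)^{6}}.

The MGF M(t) = \frac{729}{\left(3 - t\right)^{6}} is the standard form for the Gamma distribution.
Comparing with the known MGF formula identifies: Gamma(shape α=6, rate β=3)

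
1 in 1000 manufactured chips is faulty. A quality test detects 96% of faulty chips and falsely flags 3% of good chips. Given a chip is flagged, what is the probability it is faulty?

Let D = the rare event, + = positive/flagged.
P(D) = 1/1000
P(+|D) = 96/100 = 24/25
P(+|D') = 3/100
P(+) = P(+|D)P(D) + P(+|D')P(D')
     = \frac{24}{25} × \frac{1}{1000} + \frac{3}{100} × \frac{999}{1000}
     = \frac{3093}{100000}
P(D|+) = P(+|D)P(D)/P(+) = \frac{32}{1031}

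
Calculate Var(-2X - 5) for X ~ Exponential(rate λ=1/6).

For X ~ Exponential(rate λ=1/6):
Var(X) = 36
Var(-2X - 5) = (-2)² × Var(X) = 4 × 36 = 144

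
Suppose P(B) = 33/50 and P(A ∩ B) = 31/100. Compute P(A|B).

P(A|B) = P(A ∩ B) / P(B)
= (31/100) / (33/50)
= 31/66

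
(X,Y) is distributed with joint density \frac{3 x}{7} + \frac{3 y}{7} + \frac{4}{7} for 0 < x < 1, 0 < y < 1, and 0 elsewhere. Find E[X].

E[X] = ∫_0^1 ∫_0^1 x × f(x,y) dy dx
= ∫_0^1 ∫_0^1 x × (\frac{3 x}{7} + \frac{3 y}{7} + \frac{4}{7}) dy dx
= \frac{15}{28}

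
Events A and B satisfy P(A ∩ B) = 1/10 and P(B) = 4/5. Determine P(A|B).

P(A|B) = P(A ∩ B) / P(B)
= (1/10) / (4/5)
= 1/8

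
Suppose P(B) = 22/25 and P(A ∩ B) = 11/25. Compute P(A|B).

P(A|B) = P(A ∩ B) / P(B)
= (11/25) / (22/25)
= 1/2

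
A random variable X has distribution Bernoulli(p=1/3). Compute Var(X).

For X ~ Bernoulli(p=1/3):
Var(X) = \frac{2}{9}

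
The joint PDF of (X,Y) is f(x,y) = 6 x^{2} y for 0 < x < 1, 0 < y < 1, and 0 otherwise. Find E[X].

f_X(x) = ∫_0^1 6 x^{2} y dy = 3 x^{2}
E[X] = ∫_0^1 x × (3 x^{2}) dx = \frac{3}{4}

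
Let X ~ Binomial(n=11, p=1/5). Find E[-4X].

For X ~ Binomial(n=11, p=1/5):
E[X] = \frac{11}{5}
E[-4X] = -4 × E[X] + 0 = - \frac{44}{5}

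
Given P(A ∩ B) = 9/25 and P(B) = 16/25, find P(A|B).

P(A|B) = P(A ∩ B) / P(B)
= (9/25) / (16/25)
= 9/16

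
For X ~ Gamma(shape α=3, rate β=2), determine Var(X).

For X ~ Gamma(shape α=3, rate β=2):
Var(X) = \frac{3}{4}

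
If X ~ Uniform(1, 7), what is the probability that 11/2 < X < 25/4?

P(11/2 < X < 25/4) = ∫_{11/2}^{25/4} f(x) dx
where f(x) = \frac{1}{6}
= \frac{1}{8}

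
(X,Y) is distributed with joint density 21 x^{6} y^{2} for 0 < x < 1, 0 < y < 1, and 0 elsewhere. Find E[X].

E[X] = ∫_0^1 ∫_0^1 x × f(x,y) dy dx
= ∫_0^1 ∫_0^1 x × (21 x^{6} y^{2}) dy dx
= \frac{7}{8}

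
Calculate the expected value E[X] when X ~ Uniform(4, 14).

For X ~ Uniform(4, 14), the expected value is:
E[X] = 9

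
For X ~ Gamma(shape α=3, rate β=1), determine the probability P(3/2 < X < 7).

P(3/2 < X < 7) = ∫_{3/2}^{7} f(x) dx
where f(x) = \frac{x^{2} e^{- x}}{2}
= - \frac{65}{2 e^{7}} + \frac{29}{8 e^{\frac{3}{2}}}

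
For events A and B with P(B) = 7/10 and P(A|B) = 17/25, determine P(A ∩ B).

By definition, P(A|B) = P(A ∩ B) / P(B)
So P(A ∩ B) = P(A|B) × P(B)
= 17/25 × 7/10
= 119/250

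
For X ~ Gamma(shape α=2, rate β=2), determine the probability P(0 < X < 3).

P(0 < X < 3) = ∫_{0}^{3} f(x) dx
where f(x) = 4 x e^{- 2 x}
= 1 - \frac{7}{e^{6}}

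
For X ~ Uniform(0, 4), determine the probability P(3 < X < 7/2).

P(3 < X < 7/2) = ∫_{3}^{7/2} f(x) dx
where f(x) = \frac{1}{4}
= \frac{1}{8}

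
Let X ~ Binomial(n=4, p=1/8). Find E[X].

For X ~ Binomial(n=4, p=1/8), the expected value is:
E[X] = \frac{1}{2}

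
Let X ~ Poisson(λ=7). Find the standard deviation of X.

For X ~ Poisson(λ=7):
Var(X) = 7
SD(X) = √(Var(X)) = √(7) = \sqrt{7}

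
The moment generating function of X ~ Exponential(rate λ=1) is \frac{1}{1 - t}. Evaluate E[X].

To find E[X], compute M^(1)(0):
M^(1)(t) = \frac{1}{\left(1 - t\right)^{2}}
M^(1)(0) = 1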